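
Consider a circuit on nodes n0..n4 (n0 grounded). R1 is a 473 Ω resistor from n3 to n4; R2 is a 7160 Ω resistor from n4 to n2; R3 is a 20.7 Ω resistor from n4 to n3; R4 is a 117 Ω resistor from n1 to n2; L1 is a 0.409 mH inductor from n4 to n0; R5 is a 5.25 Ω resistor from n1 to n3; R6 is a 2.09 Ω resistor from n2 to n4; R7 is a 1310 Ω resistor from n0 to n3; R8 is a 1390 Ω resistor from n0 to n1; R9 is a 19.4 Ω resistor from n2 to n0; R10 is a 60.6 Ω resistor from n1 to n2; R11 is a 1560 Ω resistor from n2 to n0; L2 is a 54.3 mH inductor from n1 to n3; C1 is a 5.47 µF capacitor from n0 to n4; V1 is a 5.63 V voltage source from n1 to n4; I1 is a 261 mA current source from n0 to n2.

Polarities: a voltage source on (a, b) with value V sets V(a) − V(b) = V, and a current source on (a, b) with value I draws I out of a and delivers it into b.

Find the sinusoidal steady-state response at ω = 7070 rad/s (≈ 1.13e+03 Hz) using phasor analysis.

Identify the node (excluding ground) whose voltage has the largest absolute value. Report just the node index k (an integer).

MNA unknowns: 4 node voltages V₁..V_4 plus 1 source current (V1)
R1: Y=0.002114+0.000j on G[3,4]
R2: Y=0.0001397+0.000j on G[4,2]
R3: Y=0.04831+0.000j on G[4,3]
R4: Y=0.008547+0.000j on G[1,2]
L1: Y=0.000-0.3458j on G[4,0]
R5: Y=0.1905+0.000j on G[1,3]
R6: Y=0.4785+0.000j on G[2,4]
R7: Y=0.0007634+0.000j on G[0,3]
R8: Y=0.0007194+0.000j on G[0,1]
R9: Y=0.05155+0.000j on G[2,0]
R10: Y=0.01650+0.000j on G[1,2]
R11: Y=0.0006410+0.000j on G[2,0]
L2: Y=0.000-0.002605j on G[1,3]
C1: Y=0.000+0.03867j on G[0,4]
V1: row V1−V4=5.63, i_V1 at 1,4
I1: z[0]−=0.261, z[2]+=0.261
solve → V1=5.739+0.6854j, V2=0.8218+0.6210j, V3=4.546+0.6703j, V4=0.1088+0.6854j
aux → i_V1=-0.3545-0.001859j

1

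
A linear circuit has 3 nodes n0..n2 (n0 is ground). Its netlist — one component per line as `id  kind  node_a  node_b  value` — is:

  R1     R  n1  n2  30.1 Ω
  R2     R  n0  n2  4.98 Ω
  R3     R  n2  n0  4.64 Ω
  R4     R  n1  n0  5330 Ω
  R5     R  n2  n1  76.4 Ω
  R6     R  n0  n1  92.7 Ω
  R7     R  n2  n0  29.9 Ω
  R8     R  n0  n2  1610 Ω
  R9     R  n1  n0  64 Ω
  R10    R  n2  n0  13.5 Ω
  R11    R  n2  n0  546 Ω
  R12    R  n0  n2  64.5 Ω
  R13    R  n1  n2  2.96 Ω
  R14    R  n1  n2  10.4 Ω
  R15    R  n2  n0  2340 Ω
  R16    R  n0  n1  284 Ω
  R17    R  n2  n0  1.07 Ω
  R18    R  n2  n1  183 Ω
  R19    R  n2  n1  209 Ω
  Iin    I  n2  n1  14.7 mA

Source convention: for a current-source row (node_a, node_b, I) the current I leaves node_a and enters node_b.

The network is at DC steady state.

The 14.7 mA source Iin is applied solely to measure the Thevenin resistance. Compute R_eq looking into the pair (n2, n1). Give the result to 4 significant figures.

R_eq = 1.923 Ω

Element admittances at DC:
  Y(R1) = 0.03322 S between n1,n2
  Y(R2) = 0.2008 S between n0,n2
  Y(R3) = 0.2155 S between n2,n0
  Y(R4) = 0.0001876 S between n1,n0
  Y(R5) = 0.01309 S between n2,n1
  Y(R6) = 0.01079 S between n0,n1
  Y(R7) = 0.03344 S between n2,n0
  Y(R8) = 0.0006211 S between n0,n2
  Y(R9) = 0.01562 S between n1,n0
  Y(R10) = 0.07407 S between n2,n0
  Y(R11) = 0.001832 S between n2,n0
  Y(R12) = 0.01550 S between n0,n2
  Y(R13) = 0.3378 S between n1,n2
  Y(R14) = 0.09615 S between n1,n2
  Y(R15) = 0.0004274 S between n2,n0
  Y(R16) = 0.003521 S between n0,n1
  Y(R17) = 0.9346 S between n2,n0
  Y(R18) = 0.005464 S between n2,n1
  Y(R19) = 0.004785 S between n2,n1
  Iin: injects 0.0147 A into n1 (from n2)
Assemble and solve the 2×2 MNA system:
  V(n1)=0.02770  V(n2)=-0.0005650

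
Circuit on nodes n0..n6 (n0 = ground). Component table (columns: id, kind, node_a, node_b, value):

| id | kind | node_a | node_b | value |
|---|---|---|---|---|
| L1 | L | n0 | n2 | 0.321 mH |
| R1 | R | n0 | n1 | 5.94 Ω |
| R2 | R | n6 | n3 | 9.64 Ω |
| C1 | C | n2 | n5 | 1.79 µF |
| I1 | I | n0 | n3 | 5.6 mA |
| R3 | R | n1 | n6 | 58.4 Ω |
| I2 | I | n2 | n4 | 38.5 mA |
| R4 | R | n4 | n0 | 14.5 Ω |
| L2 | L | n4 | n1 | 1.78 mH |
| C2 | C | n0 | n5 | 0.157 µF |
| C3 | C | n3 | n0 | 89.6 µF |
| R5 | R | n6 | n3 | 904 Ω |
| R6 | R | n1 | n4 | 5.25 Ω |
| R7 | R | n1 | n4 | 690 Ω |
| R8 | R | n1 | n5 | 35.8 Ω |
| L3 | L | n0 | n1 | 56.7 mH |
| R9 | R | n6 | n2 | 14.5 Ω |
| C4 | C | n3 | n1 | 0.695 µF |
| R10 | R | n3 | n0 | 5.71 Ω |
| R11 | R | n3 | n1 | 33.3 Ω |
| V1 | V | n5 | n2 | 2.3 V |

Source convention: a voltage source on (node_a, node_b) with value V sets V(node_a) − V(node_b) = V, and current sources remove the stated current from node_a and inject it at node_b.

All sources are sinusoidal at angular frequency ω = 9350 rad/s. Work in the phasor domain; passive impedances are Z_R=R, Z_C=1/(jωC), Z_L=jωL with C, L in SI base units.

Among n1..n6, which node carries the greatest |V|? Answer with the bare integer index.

Apply KCL at each of the 6 non-ground nodes and solve the resulting linear system.
Node n1: branches {R1, R3, L2, R6, R7, R8, L3, C4, R11} → V_1 = 0.3119-0.04251j
Node n2: branches {L1, C1, I2, R9, V1} → V_2 = -0.04146-0.2693j
Node n3: branches {R2, I1, C3, R5, C4, R10, R11} → V_3 = -0.005307-0.02126j
Node n4: branches {I2, R4, L2, R6, R7} → V_4 = 0.3713-0.01760j
Node n5: branches {C1, C2, R8, V1} → V_5 = 2.259-0.2693j
Node n6: branches {R2, R3, R5, R9} → V_6 = 0.01009-0.1127j
Source currents: i(V1)=-0.05477-0.03548j

5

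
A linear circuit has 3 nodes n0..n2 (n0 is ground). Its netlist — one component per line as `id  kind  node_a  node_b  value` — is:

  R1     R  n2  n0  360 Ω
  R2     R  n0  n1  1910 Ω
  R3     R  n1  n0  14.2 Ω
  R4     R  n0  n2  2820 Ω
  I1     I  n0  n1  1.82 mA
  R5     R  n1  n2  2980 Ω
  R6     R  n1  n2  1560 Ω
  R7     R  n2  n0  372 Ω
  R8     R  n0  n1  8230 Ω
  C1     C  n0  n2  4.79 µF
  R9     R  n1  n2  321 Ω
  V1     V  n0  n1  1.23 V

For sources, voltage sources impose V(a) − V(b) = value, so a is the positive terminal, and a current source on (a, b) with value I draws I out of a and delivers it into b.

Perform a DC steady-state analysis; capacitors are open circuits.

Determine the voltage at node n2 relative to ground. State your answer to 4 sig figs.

-0.5077 V

Apply KCL at each of the 2 non-ground nodes and solve the resulting linear system.
Node n1: branches {R2, R3, I1, R5, R6, R8, R9, V1} → V_1 = -1.230
Node n2: branches {R1, R4, R5, R6, R7, C1, R9} → V_2 = -0.5077
Source currents: i(V1)=-0.09219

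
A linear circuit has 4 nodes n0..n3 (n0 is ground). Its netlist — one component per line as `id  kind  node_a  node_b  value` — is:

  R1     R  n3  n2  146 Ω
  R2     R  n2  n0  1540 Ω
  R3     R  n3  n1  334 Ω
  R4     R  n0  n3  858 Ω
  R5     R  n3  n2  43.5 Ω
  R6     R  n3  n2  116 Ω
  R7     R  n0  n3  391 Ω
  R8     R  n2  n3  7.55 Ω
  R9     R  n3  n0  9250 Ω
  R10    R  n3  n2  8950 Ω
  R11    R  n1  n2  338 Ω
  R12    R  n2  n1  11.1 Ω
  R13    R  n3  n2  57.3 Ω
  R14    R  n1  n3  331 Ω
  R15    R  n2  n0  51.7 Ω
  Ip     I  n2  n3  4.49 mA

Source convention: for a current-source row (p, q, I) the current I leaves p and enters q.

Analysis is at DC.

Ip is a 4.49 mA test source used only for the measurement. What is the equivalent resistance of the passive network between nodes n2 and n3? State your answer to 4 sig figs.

MNA unknowns: 3 node voltages V₁..V_3
R1: Y=0.006849 on G[3,2]
R2: Y=0.0006494 on G[2,0]
R3: Y=0.002994 on G[3,1]
R4: Y=0.001166 on G[0,3]
R5: Y=0.02299 on G[3,2]
R6: Y=0.008621 on G[3,2]
R7: Y=0.002558 on G[0,3]
R8: Y=0.1325 on G[2,3]
R9: Y=0.0001081 on G[3,0]
R10: Y=0.0001117 on G[3,2]
R11: Y=0.002959 on G[1,2]
R12: Y=0.09009 on G[2,1]
R13: Y=0.01745 on G[3,2]
R14: Y=0.003021 on G[1,3]
R15: Y=0.01934 on G[2,0]
Ip: z[2]−=0.00449, z[3]+=0.00449
solve → V1=-0.002278, V2=-0.003659, V3=0.01909

R_eq = 5.067 Ω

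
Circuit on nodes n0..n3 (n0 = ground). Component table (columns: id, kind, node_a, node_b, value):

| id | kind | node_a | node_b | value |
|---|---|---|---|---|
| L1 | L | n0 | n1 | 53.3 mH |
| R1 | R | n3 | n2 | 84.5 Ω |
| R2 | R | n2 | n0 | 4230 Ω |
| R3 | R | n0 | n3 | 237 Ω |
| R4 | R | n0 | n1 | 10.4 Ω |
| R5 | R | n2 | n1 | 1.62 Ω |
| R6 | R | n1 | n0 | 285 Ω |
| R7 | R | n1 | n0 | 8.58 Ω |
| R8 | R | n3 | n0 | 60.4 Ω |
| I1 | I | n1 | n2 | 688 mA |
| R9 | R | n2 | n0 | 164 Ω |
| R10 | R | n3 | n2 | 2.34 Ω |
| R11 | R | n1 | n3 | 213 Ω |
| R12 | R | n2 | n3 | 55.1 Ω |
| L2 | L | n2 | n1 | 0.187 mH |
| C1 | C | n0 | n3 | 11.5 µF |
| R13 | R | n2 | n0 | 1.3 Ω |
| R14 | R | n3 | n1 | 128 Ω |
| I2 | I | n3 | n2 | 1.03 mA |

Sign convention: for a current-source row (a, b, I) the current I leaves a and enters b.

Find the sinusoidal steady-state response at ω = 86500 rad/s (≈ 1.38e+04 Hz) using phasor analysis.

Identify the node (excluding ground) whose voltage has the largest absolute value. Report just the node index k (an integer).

1

Element admittances at ω=86500 rad/s:
  Y(L1) = 0.000-0.0002169j S between n0,n1
  Y(R1) = 0.01183+0.000j S between n3,n2
  Y(R2) = 0.0002364+0.000j S between n2,n0
  Y(R3) = 0.004219+0.000j S between n0,n3
  Y(R4) = 0.09615+0.000j S between n0,n1
  Y(R5) = 0.6173+0.000j S between n2,n1
  Y(R6) = 0.003509+0.000j S between n1,n0
  Y(R7) = 0.1166+0.000j S between n1,n0
  Y(R8) = 0.01656+0.000j S between n3,n0
  I1: injects 0.688 A into n2 (from n1)
  Y(R9) = 0.006098+0.000j S between n2,n0
  Y(R10) = 0.4274+0.000j S between n3,n2
  Y(R11) = 0.004695+0.000j S between n1,n3
  Y(R12) = 0.01815+0.000j S between n2,n3
  Y(L2) = 0.000-0.06182j S between n2,n1
  Y(C1) = 0.000+0.9948j S between n0,n3
  Y(R13) = 0.7692+0.000j S between n2,n0
  Y(R14) = 0.007812+0.000j S between n3,n1
  I2: injects 0.00103 A into n2 (from n3)
Assemble and solve the 3×3 MNA system:
  V(n1)=-0.7069-0.06623j  V(n2)=0.1392-0.004880j  V(n3)=0.01898-0.04472j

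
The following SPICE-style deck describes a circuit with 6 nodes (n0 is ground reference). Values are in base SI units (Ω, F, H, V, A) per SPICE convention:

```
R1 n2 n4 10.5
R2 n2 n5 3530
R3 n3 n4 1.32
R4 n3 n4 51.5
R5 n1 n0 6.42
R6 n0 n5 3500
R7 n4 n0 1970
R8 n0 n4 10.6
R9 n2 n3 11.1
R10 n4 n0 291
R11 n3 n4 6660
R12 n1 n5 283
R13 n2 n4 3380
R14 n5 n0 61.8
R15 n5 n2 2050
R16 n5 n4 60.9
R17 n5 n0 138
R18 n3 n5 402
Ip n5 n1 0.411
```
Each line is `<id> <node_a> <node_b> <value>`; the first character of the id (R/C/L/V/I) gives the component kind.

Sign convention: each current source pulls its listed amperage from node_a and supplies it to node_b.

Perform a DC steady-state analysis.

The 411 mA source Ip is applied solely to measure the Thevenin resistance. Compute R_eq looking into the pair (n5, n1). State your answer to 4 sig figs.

Apply KCL at each of the 5 non-ground nodes and solve the resulting linear system.
Node n1: branches {R5, R12, Ip} → V_1 = 2.375
Node n2: branches {R1, R2, R9, R13, R15} → V_2 = -1.583
Node n3: branches {R3, R4, R9, R11, R18} → V_3 = -1.565
Node n4: branches {R1, R3, R4, R7, R8, R10, R11, R13, R16} → V_4 = -1.538
Node n5: branches {R2, R6, R12, R14, R15, R16, R17, R18, Ip} → V_5 = -9.227

R_eq = 28.23 Ω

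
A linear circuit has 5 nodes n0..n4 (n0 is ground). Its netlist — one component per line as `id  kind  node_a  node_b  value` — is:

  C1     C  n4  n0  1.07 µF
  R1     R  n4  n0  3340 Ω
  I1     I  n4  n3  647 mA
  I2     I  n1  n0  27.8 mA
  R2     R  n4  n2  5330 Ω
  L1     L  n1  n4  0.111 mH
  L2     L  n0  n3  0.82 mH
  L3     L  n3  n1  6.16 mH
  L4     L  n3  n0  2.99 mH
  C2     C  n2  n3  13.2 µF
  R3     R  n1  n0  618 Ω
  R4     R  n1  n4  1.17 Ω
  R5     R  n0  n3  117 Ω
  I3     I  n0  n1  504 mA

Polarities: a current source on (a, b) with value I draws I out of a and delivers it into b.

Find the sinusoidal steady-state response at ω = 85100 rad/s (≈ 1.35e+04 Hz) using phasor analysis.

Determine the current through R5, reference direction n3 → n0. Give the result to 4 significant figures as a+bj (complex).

Apply KCL at each of the 4 non-ground nodes and solve the resulting linear system.
Node n1: branches {I2, L1, L3, R3, R4, I3} → V_1 = 0.3943+1.365j
Node n2: branches {R2, C2} → V_2 = 11.76+27.11j
Node n3: branches {I1, L2, L3, L4, C2, R5} → V_3 = 11.77+27.11j
Node n4: branches {C1, R1, I1, R2, L1, R4} → V_4 = -0.2137+1.318j

0.1006+0.2317j A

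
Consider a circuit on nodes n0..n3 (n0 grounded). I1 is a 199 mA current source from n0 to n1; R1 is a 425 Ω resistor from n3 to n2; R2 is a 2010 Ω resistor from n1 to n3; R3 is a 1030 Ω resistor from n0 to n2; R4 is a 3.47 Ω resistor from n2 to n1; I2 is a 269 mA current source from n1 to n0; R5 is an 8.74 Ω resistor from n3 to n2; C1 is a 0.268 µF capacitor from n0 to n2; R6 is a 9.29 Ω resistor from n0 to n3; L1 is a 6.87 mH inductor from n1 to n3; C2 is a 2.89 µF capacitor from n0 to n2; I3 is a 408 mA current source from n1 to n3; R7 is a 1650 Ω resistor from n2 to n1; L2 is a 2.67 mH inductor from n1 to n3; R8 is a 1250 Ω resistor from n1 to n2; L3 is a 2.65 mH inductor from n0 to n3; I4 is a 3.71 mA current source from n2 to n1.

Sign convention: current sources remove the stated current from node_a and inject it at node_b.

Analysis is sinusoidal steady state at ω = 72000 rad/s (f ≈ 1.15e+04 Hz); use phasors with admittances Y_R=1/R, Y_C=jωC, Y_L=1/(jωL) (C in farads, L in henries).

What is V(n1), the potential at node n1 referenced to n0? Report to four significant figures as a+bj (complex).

Element admittances at ω=72000 rad/s:
  I1: injects 0.199 A into n1 (from n0)
  Y(R1) = 0.002353+0.000j S between n3,n2
  Y(R2) = 0.0004975+0.000j S between n1,n3
  Y(R3) = 0.0009709+0.000j S between n0,n2
  Y(R4) = 0.2882+0.000j S between n2,n1
  I2: injects 0.269 A into n0 (from n1)
  Y(R5) = 0.1144+0.000j S between n3,n2
  Y(C1) = 0.000+0.01930j S between n0,n2
  Y(R6) = 0.1076+0.000j S between n0,n3
  Y(L1) = 0.000-0.002022j S between n1,n3
  Y(C2) = 0.000+0.2081j S between n0,n2
  I3: injects 0.408 A into n3 (from n1)
  Y(R7) = 0.0006061+0.000j S between n2,n1
  Y(L2) = 0.000-0.005202j S between n1,n3
  Y(R8) = 0.0008000+0.000j S between n1,n2
  Y(L3) = 0.000-0.005241j S between n0,n3
  I4: injects 0.00371 A into n1 (from n2)
Assemble and solve the 3×3 MNA system:
  V(n1)=-1.950+1.010j  V(n2)=-0.3110+1.100j  V(n3)=1.640+0.7268j

-1.950+1.010j V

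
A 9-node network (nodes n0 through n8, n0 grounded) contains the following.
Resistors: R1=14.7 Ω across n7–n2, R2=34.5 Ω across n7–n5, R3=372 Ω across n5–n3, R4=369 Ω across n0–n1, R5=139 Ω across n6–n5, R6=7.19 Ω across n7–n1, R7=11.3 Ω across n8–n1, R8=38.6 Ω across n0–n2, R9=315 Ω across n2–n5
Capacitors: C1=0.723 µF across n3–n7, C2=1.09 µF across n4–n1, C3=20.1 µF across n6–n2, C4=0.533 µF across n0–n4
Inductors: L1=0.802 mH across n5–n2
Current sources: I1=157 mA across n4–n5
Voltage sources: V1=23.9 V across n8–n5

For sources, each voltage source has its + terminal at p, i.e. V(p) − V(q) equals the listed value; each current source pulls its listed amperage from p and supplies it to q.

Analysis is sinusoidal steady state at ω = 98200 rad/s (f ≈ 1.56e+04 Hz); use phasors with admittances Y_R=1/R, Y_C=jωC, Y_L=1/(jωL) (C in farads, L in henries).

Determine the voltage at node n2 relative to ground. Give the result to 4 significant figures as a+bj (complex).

-3.338-1.140j V

Element admittances at ω=98200 rad/s:
  Y(R1) = 0.06803+0.000j S between n7,n2
  Y(R2) = 0.02899+0.000j S between n7,n5
  Y(R3) = 0.002688+0.000j S between n5,n3
  Y(R4) = 0.002710+0.000j S between n0,n1
  Y(R5) = 0.007194+0.000j S between n6,n5
  Y(C1) = 0.000+0.07100j S between n3,n7
  Y(L1) = 0.000-0.01270j S between n5,n2
  Y(R6) = 0.1391+0.000j S between n7,n1
  Y(C2) = 0.000+0.1070j S between n4,n1
  Y(R7) = 0.08850+0.000j S between n8,n1
  Y(C3) = 0.000+1.974j S between n6,n2
  Y(C4) = 0.000+0.05234j S between n0,n4
  I1: injects 0.157 A into n5 (from n4)
  Y(R8) = 0.02591+0.000j S between n0,n2
  Y(R9) = 0.003175+0.000j S between n2,n5
  V1: constraint V(n8)−V(n5) = 23.9
Assemble and solve the 9×9 MNA system:
  V(n1)=1.136-3.839j  V(n2)=-3.338-1.140j  V(n3)=-2.310-2.701j  V(n4)=0.7628-1.593j  V(n5)=-14.71-4.557j  V(n6)=-3.351-1.098j  V(n7)=-2.240-3.171j  V(n8)=9.192-4.557j
  i(V1)=-0.7129+0.06348j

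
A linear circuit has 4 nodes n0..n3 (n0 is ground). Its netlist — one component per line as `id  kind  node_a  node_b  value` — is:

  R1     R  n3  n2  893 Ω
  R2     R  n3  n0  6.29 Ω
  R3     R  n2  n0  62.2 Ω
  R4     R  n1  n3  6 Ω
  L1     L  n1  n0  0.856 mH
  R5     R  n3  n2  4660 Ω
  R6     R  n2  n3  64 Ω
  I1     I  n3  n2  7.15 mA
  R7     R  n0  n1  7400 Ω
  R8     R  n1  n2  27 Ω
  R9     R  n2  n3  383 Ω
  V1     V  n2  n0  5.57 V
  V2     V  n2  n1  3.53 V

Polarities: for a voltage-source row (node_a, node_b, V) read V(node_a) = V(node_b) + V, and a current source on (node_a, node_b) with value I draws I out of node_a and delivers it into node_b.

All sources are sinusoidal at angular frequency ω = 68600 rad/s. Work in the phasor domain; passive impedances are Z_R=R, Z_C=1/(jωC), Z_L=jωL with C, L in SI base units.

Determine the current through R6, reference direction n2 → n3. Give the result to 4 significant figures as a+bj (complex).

0.06703+0.000j A

MNA unknowns: 3 node voltages V₁..V_3 plus 2 source currents (V1, V2)
R1: Y=0.001120+0.000j on G[3,2]
R2: Y=0.1590+0.000j on G[3,0]
R3: Y=0.01608+0.000j on G[2,0]
R4: Y=0.1667+0.000j on G[1,3]
L1: Y=0.000-0.01703j on G[1,0]
R5: Y=0.0002146+0.000j on G[3,2]
R6: Y=0.01562+0.000j on G[2,3]
I1: z[3]−=0.00715, z[2]+=0.00715
R7: Y=0.0001351+0.000j on G[0,1]
R8: Y=0.03704+0.000j on G[1,2]
R9: Y=0.002611+0.000j on G[2,3]
V1: row V2−V0=5.57, i_V1 at 2,0
V2: row V2−V1=3.53, i_V2 at 2,1
solve → V1=2.040+0.000j, V2=5.570+0.000j, V3=1.280+0.000j
aux → i_V1=-0.2933+0.03474j, i_V2=-0.003787-0.03474j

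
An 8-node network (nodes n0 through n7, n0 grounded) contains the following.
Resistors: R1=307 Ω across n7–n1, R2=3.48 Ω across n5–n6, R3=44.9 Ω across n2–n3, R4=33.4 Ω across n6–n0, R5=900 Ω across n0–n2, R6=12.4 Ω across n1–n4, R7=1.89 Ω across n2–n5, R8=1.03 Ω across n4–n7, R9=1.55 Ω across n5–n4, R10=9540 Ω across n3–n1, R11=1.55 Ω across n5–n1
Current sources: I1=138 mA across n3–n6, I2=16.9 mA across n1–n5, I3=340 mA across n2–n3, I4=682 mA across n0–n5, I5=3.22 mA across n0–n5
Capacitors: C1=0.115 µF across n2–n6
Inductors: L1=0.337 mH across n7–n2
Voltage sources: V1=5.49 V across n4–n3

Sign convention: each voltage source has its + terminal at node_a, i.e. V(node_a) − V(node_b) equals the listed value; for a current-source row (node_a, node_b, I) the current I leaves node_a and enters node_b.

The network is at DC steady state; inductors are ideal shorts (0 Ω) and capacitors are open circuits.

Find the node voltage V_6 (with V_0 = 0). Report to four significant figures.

Apply KCL at each of the 7 non-ground nodes and solve the resulting linear system.
Node n1: branches {R1, R6, I2, R10, R11} → V_1 = 23.80
Node n2: branches {R3, R5, R7, C1, I3, L1} → V_2 = 23.51
Node n3: branches {I1, R3, I3, R10, V1} → V_3 = 18.34
Node n4: branches {R6, R8, R9, V1} → V_4 = 23.83
Node n5: branches {R2, I2, R7, R9, I4, R11, I5} → V_5 = 23.83
Node n6: branches {R2, I1, R4, C1} → V_6 = 22.01
Node n7: branches {R1, R8, L1} → V_7 = 23.51
Source currents: i(L1)=0.3134, i(V1)=-0.3177

22.01 V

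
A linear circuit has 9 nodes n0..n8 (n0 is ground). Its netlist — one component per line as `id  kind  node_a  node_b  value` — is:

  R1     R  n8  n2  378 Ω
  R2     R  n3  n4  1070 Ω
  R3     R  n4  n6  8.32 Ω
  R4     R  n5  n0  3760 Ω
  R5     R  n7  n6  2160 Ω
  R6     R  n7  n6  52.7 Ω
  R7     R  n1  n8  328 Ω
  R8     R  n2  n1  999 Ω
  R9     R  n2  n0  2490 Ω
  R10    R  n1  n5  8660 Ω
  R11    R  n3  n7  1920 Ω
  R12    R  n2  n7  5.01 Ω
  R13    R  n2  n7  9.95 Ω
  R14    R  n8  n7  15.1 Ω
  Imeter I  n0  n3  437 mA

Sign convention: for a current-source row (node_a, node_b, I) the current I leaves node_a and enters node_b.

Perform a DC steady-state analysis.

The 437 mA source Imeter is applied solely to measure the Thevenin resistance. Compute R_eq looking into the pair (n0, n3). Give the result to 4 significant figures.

R_eq = 2795. Ω

MNA unknowns: 8 node voltages V₁..V_8
R1: Y=0.002646 on G[8,2]
R2: Y=0.0009346 on G[3,4]
R3: Y=0.1202 on G[4,6]
R4: Y=0.0002660 on G[5,0]
R5: Y=0.0004630 on G[7,6]
R6: Y=0.01898 on G[7,6]
R7: Y=0.003049 on G[1,8]
R8: Y=0.001001 on G[2,1]
R9: Y=0.0004016 on G[2,0]
R10: Y=0.0001155 on G[1,5]
R11: Y=0.0005208 on G[3,7]
R12: Y=0.1996 on G[2,7]
R13: Y=0.1005 on G[2,7]
R14: Y=0.06623 on G[8,7]
Imeter: z[0]−=0.437, z[3]+=0.437
solve → V1=891.9, V2=909.3, V3=1221, V4=927.0, V5=270.0, V6=924.7, V7=910.6, V8=909.7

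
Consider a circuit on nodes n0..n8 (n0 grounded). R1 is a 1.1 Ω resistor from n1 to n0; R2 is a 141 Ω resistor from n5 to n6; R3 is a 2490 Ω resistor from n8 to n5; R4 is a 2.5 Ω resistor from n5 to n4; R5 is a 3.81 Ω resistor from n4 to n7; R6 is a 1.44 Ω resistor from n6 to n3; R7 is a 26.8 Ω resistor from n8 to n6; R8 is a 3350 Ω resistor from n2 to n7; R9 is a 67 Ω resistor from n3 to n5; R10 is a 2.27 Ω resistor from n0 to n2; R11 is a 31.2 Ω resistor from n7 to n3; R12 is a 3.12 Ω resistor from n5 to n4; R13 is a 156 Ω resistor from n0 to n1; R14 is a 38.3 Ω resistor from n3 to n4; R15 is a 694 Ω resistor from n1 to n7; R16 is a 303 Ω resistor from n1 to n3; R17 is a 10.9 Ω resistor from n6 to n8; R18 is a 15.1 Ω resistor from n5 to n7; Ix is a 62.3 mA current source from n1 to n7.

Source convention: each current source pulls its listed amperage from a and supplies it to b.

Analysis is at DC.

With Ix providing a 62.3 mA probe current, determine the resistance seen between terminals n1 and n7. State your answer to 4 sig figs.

R_eq = 204.1 Ω

Element admittances at DC:
  Y(R1) = 0.9091 S between n1,n0
  Y(R2) = 0.007092 S between n5,n6
  Y(R3) = 0.0004016 S between n8,n5
  Y(R4) = 0.4000 S between n5,n4
  Y(R5) = 0.2625 S between n4,n7
  Y(R6) = 0.6944 S between n6,n3
  Y(R7) = 0.03731 S between n8,n6
  Y(R8) = 0.0002985 S between n2,n7
  Y(R9) = 0.01493 S between n3,n5
  Y(R10) = 0.4405 S between n0,n2
  Y(R11) = 0.03205 S between n7,n3
  Y(R12) = 0.3205 S between n5,n4
  Y(R13) = 0.006410 S between n0,n1
  Y(R14) = 0.02611 S between n3,n4
  Y(R15) = 0.001441 S between n1,n7
  Y(R16) = 0.003300 S between n1,n3
  Y(R17) = 0.09174 S between n6,n8
  Y(R18) = 0.06623 S between n5,n7
  Ix: injects 0.0623 A into n7 (from n1)
Assemble and solve the 8×8 MNA system:
  V(n1)=-0.004142  V(n2)=0.008609  V(n3)=12.17  V(n4)=12.65  V(n5)=12.64  V(n6)=12.18  V(n7)=12.71  V(n8)=12.18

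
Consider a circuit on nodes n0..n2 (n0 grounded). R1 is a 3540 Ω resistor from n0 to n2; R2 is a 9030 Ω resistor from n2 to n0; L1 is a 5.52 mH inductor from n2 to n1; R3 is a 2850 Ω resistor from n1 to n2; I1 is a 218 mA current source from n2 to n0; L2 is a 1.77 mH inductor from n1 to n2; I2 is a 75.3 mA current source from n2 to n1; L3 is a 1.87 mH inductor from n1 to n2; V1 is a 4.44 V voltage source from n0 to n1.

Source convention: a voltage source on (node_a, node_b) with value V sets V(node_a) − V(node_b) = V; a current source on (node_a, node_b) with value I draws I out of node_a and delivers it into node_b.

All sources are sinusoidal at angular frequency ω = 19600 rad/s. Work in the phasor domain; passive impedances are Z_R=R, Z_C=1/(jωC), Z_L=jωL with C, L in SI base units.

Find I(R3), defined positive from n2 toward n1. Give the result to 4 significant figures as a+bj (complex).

-1.782e-05-0.001565j A

MNA unknowns: 2 node voltages V₁..V_2 plus 1 source current (V1)
R1: Y=0.0002825+0.000j on G[0,2]
R2: Y=0.0001107+0.000j on G[2,0]
L1: Y=0.000-0.009243j on G[2,1]
R3: Y=0.0003509+0.000j on G[1,2]
I1: z[2]−=0.218, z[0]+=0.218
L2: Y=0.000-0.02883j on G[1,2]
I2: z[2]−=0.0753, z[1]+=0.0753
L3: Y=0.000-0.02728j on G[1,2]
V1: row V0−V1=4.44, i_V1 at 0,1
solve → V1=-4.440+0.000j, V2=-4.491-4.461j
aux → i_V1=0.2162-0.001754j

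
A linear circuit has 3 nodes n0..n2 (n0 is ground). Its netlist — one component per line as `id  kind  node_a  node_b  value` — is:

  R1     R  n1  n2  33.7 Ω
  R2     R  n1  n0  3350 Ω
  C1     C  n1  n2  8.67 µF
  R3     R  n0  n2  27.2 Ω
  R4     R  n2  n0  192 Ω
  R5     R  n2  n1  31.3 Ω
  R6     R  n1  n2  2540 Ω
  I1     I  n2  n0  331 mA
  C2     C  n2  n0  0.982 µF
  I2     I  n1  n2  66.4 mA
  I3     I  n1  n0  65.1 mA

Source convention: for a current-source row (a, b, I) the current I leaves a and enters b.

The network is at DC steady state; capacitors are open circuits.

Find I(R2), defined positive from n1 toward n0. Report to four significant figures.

-0.003409 A

Element admittances at DC:
  Y(R1) = 0.02967 S between n1,n2
  Y(R2) = 0.0002985 S between n1,n0
  Y(C1) = 0.000 S between n1,n2
  Y(R3) = 0.03676 S between n0,n2
  Y(R4) = 0.005208 S between n2,n0
  Y(R5) = 0.03195 S between n2,n1
  Y(R6) = 0.0003937 S between n1,n2
  I1: injects 0.331 A into n0 (from n2)
  Y(C2) = 0.000 S between n2,n0
  I2: injects 0.0664 A into n2 (from n1)
  I3: injects 0.0651 A into n0 (from n1)
Assemble and solve the 2×2 MNA system:
  V(n1)=-11.42  V(n2)=-9.356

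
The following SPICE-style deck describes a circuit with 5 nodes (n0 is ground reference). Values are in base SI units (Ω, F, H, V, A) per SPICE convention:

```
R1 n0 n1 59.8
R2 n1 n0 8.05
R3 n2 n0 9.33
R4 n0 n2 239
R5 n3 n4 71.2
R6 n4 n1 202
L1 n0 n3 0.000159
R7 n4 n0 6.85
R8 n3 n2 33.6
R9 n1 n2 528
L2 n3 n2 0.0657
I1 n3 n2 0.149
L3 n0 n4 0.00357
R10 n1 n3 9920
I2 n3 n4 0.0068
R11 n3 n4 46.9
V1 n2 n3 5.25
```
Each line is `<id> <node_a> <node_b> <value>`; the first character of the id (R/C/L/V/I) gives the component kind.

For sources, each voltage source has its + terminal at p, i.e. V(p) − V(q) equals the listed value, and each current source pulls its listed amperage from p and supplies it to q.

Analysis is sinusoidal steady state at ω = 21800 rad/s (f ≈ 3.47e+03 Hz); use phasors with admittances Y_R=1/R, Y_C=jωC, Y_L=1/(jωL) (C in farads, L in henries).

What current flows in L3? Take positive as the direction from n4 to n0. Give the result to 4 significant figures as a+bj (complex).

-0.004175+0.001230j A

MNA unknowns: 4 node voltages V₁..V_4 plus 1 source current (V1)
R1: Y=0.01672+0.000j on G[0,1]
R2: Y=0.1242+0.000j on G[1,0]
R3: Y=0.1072+0.000j on G[2,0]
R4: Y=0.004184+0.000j on G[0,2]
R5: Y=0.01404+0.000j on G[3,4]
R6: Y=0.004950+0.000j on G[4,1]
L1: Y=0.000-0.2885j on G[0,3]
R7: Y=0.1460+0.000j on G[4,0]
R8: Y=0.02976+0.000j on G[3,2]
R9: Y=0.001894+0.000j on G[1,2]
L2: Y=0.000-0.0006982j on G[3,2]
I1: z[3]−=0.149, z[2]+=0.149
L3: Y=0.000-0.01285j on G[0,4]
R10: Y=0.0001008+0.000j on G[1,3]
I2: z[3]−=0.0068, z[4]+=0.0068
R11: Y=0.02132+0.000j on G[3,4]
V1: row V2−V3=5.25, i_V1 at 2,3
solve → V1=0.05294-0.03343j, V2=4.428-1.672j, V3=-0.8220-1.672j, V4=-0.09573-0.3249j
aux → i_V1=-0.5087+0.1930j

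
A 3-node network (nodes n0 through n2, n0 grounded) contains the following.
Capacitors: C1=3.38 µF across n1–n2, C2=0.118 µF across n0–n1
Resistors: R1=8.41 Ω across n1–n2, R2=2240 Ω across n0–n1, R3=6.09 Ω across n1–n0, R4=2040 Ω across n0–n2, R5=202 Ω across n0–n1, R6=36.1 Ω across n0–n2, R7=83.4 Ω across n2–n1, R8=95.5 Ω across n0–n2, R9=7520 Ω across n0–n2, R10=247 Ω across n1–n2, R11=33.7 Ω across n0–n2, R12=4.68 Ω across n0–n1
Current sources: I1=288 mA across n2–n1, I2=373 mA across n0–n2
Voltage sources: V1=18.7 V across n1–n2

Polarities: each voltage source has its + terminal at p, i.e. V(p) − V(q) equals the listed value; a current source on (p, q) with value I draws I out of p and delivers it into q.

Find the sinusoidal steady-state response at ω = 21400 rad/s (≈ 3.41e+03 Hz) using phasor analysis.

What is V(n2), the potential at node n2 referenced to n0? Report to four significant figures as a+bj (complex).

Apply KCL at each of the 2 non-ground nodes and solve the resulting linear system.
Node n1: branches {C1, R1, R2, R3, R5, R7, C2, I1, R10, R12, V1} → V_1 = 3.660-0.02046j
Node n2: branches {C1, R1, R4, R6, R7, R8, R9, I1, I2, R10, R11, V1} → V_2 = -15.04-0.02046j
Source currents: i(V1)=-3.638-1.354j

-15.04-0.02046j V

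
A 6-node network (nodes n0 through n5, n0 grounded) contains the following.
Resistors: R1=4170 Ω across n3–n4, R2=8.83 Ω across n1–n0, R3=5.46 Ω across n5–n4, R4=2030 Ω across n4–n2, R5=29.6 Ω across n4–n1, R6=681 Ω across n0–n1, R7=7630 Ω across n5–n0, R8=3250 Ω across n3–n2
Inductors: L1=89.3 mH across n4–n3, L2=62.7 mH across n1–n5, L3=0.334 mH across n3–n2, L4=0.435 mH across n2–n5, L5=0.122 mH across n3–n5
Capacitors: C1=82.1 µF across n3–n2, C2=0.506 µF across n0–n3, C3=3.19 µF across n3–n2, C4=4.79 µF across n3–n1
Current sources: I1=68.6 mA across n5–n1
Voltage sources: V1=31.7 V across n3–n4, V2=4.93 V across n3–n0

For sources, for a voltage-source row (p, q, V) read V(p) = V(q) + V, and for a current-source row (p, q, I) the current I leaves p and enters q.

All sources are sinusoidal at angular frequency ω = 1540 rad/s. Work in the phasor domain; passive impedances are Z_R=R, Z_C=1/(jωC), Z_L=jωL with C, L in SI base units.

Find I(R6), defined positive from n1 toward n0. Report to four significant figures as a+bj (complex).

-0.008356-0.0003082j A

Element admittances at ω=1540 rad/s:
  Y(R1) = 0.0002398+0.000j S between n3,n4
  Y(L1) = 0.000-0.007272j S between n4,n3
  Y(C1) = 0.000+0.1264j S between n3,n2
  Y(R2) = 0.1133+0.000j S between n1,n0
  Y(R3) = 0.1832+0.000j S between n5,n4
  Y(L2) = 0.000-0.01036j S between n1,n5
  Y(R4) = 0.0004926+0.000j S between n4,n2
  Y(L3) = 0.000-1.944j S between n3,n2
  Y(R5) = 0.03378+0.000j S between n4,n1
  I1: injects 0.0686 A into n1 (from n5)
  Y(L4) = 0.000-1.493j S between n2,n5
  Y(R6) = 0.001468+0.000j S between n0,n1
  Y(C2) = 0.000+0.0007792j S between n0,n3
  Y(C3) = 0.000+0.004913j S between n3,n2
  Y(L5) = 0.000-5.323j S between n3,n5
  Y(R7) = 0.0001311+0.000j S between n5,n0
  Y(R8) = 0.0003077+0.000j S between n3,n2
  Y(C4) = 0.000+0.007377j S between n3,n1
  V1: constraint V(n3)−V(n4) = 31.7
  V2: constraint V(n3)−V(n0) = 4.93
Assemble and solve the 7×7 MNA system:
  V(n1)=-5.691-0.2099j  V(n2)=4.909-0.4361j  V(n3)=4.930+0.000j  V(n4)=-26.77+0.000j  V(n5)=4.884-0.9552j
  i(V1)=-6.533+0.4128j  i(V2)=0.6522+0.02036j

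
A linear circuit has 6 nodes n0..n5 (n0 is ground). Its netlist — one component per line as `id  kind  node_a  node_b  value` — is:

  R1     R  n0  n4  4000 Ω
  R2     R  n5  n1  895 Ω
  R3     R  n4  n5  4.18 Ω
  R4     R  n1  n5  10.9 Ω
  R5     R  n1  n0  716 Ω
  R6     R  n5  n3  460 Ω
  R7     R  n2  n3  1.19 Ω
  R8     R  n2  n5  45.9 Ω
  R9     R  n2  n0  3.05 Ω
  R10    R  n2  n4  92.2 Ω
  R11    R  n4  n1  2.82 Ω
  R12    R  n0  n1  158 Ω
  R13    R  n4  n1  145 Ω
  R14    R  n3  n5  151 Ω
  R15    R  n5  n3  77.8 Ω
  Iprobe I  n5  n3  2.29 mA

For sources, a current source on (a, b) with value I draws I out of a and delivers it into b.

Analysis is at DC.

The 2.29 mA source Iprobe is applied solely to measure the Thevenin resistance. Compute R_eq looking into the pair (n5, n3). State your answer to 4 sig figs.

MNA unknowns: 5 node voltages V₁..V_5
R1: Y=0.0002500 on G[0,4]
R2: Y=0.001117 on G[5,1]
R3: Y=0.2392 on G[4,5]
R4: Y=0.09174 on G[1,5]
R5: Y=0.001397 on G[1,0]
R6: Y=0.002174 on G[5,3]
R7: Y=0.8403 on G[2,3]
R8: Y=0.02179 on G[2,5]
R9: Y=0.3279 on G[2,0]
R10: Y=0.01085 on G[2,4]
R11: Y=0.3546 on G[4,1]
R12: Y=0.006329 on G[0,1]
R13: Y=0.006897 on G[4,1]
R14: Y=0.006623 on G[3,5]
R15: Y=0.01285 on G[5,3]
Iprobe: z[5]−=0.00229, z[3]+=0.00229
solve → V1=-0.03397, V2=0.0008264, V3=0.002557, V4=-0.03415, V5=-0.03606

R_eq = 16.86 Ω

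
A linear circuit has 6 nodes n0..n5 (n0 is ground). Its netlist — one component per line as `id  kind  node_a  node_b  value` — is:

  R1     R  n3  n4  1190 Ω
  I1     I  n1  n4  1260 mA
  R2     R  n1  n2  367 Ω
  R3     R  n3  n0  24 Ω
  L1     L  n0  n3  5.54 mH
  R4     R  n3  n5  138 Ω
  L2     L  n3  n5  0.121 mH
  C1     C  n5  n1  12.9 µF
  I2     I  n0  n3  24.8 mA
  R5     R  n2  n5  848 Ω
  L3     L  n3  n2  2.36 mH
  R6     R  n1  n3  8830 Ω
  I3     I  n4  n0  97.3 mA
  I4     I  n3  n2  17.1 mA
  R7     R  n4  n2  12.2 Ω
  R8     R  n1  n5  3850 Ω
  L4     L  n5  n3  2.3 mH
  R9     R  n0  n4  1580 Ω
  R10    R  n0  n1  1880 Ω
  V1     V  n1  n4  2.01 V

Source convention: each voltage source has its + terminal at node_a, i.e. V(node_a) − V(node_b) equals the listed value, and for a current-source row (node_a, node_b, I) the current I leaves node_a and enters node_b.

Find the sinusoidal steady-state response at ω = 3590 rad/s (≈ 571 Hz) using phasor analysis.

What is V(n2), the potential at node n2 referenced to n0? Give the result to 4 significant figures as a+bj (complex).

Apply KCL at each of the 5 non-ground nodes and solve the resulting linear system.
Node n1: branches {I1, R2, C1, R6, R8, R10, V1} → V_1 = -0.5139-2.010j
Node n2: branches {R2, R5, L3, I4, R7} → V_2 = -0.6803-1.942j
Node n3: branches {R1, R3, L1, R4, L2, I2, L3, R6, I4, L4} → V_3 = -0.7177-0.8099j
Node n4: branches {R1, I1, I3, R7, R9, V1} → V_4 = -2.524-2.010j
Node n5: branches {R4, L2, C1, R5, R8, L4} → V_5 = -0.7209-0.7865j
Source currents: i(V1)=-1.317-0.007880j

-0.6803-1.942j V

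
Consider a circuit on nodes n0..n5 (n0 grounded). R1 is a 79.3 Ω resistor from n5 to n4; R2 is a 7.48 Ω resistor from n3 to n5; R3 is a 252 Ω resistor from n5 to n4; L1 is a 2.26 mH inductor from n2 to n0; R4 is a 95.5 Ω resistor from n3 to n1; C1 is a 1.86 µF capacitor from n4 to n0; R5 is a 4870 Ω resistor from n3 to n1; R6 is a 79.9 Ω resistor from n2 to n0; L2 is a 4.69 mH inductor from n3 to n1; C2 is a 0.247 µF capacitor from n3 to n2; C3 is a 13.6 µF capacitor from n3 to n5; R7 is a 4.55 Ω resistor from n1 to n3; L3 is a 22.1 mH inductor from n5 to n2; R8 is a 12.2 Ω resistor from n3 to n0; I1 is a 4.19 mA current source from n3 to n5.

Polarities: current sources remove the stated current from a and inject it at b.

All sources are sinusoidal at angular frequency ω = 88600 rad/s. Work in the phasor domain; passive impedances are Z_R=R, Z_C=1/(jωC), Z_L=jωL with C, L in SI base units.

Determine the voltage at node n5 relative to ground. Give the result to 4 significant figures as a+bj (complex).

Apply KCL at each of the 5 non-ground nodes and solve the resulting linear system.
Node n1: branches {R4, R5, L2, R7} → V_1 = -8.440e-05+0.0004908j
Node n2: branches {L1, R6, C2, L3} → V_2 = -0.0004383+0.0004123j
Node n3: branches {R2, R4, R5, L2, C2, C3, R7, R8, I1} → V_3 = -8.440e-05+0.0004908j
Node n4: branches {R1, R3, C1} → V_4 = -0.0002887-6.277e-05j
Node n5: branches {R1, R2, R3, C3, L3, I1} → V_5 = 0.0003353-0.002933j

0.0003353-0.002933j V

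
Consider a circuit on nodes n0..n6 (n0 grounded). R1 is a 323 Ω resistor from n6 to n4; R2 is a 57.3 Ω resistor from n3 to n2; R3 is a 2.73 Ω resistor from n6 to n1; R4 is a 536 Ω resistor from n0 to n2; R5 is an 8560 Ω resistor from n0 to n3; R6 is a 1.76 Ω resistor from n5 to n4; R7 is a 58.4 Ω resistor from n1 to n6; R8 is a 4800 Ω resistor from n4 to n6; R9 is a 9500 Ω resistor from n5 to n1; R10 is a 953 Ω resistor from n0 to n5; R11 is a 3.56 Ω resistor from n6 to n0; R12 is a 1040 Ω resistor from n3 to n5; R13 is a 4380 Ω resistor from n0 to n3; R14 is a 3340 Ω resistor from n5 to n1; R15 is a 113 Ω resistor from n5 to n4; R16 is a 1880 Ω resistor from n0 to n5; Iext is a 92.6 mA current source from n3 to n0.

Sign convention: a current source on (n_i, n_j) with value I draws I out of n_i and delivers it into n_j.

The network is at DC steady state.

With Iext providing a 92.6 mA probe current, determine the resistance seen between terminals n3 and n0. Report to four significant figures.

Element admittances at DC:
  Y(R1) = 0.003096 S between n6,n4
  Y(R2) = 0.01745 S between n3,n2
  Y(R3) = 0.3663 S between n6,n1
  Y(R4) = 0.001866 S between n0,n2
  Y(R5) = 0.0001168 S between n0,n3
  Y(R6) = 0.5682 S between n5,n4
  Y(R7) = 0.01712 S between n1,n6
  Y(R8) = 0.0002083 S between n4,n6
  Y(R9) = 0.0001053 S between n5,n1
  Y(R10) = 0.001049 S between n0,n5
  Y(R11) = 0.2809 S between n6,n0
  Y(R12) = 0.0009615 S between n3,n5
  Y(R13) = 0.0002283 S between n0,n3
  Y(R14) = 0.0002994 S between n5,n1
  Y(R15) = 0.008850 S between n5,n4
  Y(R16) = 0.0005319 S between n0,n5
  Iext: injects 0.0926 A into n0 (from n3)
Assemble and solve the 6×6 MNA system:
  V(n1)=-0.07093  V(n2)=-29.43  V(n3)=-32.58  V(n4)=-5.036  V(n5)=-5.064  V(n6)=-0.06566

R_eq = 351.8 Ω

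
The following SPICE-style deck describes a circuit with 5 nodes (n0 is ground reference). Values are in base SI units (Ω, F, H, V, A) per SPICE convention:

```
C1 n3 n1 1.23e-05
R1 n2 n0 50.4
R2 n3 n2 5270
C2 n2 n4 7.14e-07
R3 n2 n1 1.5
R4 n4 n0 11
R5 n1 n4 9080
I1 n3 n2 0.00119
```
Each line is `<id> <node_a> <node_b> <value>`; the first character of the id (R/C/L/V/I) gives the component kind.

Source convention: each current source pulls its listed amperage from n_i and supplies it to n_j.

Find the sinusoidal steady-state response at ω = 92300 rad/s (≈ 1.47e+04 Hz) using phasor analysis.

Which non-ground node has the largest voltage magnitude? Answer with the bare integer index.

3

Element admittances at ω=92300 rad/s:
  Y(C1) = 0.000+1.135j S between n3,n1
  Y(R1) = 0.01984+0.000j S between n2,n0
  Y(R2) = 0.0001898+0.000j S between n3,n2
  Y(C2) = 0.000+0.06590j S between n2,n4
  Y(R3) = 0.6667+0.000j S between n2,n1
  Y(R4) = 0.09091+0.000j S between n4,n0
  Y(R5) = 0.0001101+0.000j S between n1,n4
  I1: injects 0.00119 A into n2 (from n3)
Assemble and solve the 4×4 MNA system:
  V(n1)=-0.001784-2.602e-06j  V(n2)=5.738e-07-2.305e-06j  V(n3)=-0.001784+0.001045j  V(n4)=-1.252e-07+5.030e-07j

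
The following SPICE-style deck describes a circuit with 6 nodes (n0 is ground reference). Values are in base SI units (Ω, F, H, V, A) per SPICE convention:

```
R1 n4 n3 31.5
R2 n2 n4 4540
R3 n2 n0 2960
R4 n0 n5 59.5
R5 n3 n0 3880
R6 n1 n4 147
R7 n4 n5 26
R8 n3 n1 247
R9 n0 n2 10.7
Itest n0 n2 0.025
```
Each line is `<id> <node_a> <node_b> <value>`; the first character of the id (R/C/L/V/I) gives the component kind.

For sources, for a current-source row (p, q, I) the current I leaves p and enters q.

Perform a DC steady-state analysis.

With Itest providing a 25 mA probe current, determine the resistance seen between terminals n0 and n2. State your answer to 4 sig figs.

R_eq = 10.64 Ω

MNA unknowns: 5 node voltages V₁..V_5
R1: Y=0.03175 on G[4,3]
R2: Y=0.0002203 on G[2,4]
R3: Y=0.0003378 on G[2,0]
R4: Y=0.01681 on G[0,5]
R5: Y=0.0002577 on G[3,0]
R6: Y=0.006803 on G[1,4]
R7: Y=0.03846 on G[4,5]
R8: Y=0.004049 on G[3,1]
R9: Y=0.09346 on G[0,2]
Itest: z[0]−=0.025, z[2]+=0.025
solve → V1=0.004799, V2=0.2659, V3=0.004776, V4=0.004812, V5=0.003349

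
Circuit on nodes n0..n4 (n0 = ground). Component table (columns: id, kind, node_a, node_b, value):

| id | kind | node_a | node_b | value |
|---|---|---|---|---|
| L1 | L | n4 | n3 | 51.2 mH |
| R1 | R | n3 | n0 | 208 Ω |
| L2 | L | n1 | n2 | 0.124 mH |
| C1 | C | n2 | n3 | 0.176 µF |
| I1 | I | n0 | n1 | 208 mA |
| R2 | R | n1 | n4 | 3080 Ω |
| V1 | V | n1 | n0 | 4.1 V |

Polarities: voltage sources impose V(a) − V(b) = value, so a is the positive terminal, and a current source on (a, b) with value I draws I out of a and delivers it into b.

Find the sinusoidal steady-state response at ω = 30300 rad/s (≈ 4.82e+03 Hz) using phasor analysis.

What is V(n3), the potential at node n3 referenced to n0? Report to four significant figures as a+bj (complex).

Apply KCL at each of the 4 non-ground nodes and solve the resulting linear system.
Node n1: branches {L2, I1, R2, V1} → V_1 = 4.100+0.000j
Node n2: branches {L2, C1} → V_2 = 4.138-0.03973j
Node n3: branches {L1, R1, C1} → V_3 = 2.246+1.943j
Node n4: branches {L1, R2} → V_4 = 3.402+2.295j
Source currents: i(V1)=0.1972-0.009342j

2.246+1.943j V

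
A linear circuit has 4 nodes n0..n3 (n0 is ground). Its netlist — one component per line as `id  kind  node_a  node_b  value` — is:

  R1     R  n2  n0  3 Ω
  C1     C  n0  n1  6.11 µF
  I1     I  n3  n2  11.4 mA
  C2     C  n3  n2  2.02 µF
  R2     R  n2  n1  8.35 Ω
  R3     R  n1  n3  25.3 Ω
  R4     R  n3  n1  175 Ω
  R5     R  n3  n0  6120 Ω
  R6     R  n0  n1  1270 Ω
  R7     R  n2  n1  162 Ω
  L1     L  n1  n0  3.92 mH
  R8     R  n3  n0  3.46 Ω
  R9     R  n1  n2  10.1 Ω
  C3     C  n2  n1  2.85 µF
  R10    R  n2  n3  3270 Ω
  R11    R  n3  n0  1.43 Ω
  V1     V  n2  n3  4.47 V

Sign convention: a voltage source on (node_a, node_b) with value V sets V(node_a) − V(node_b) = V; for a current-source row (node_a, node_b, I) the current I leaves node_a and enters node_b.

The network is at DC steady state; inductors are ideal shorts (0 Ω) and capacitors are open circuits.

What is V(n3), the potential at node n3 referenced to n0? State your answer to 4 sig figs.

-1.568 V

Apply KCL at each of the 3 non-ground nodes and solve the resulting linear system.
Node n1: branches {C1, R2, R3, R4, R6, R7, L1, R9, C3} → V_1 = 0.000
Node n2: branches {R1, I1, C2, R2, R7, R9, C3, R10, V1} → V_2 = 2.902
Node n3: branches {I1, C2, R3, R4, R5, R8, R10, R11, V1} → V_3 = -1.568
Source currents: i(L1)=0.5820, i(V1)=-1.610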